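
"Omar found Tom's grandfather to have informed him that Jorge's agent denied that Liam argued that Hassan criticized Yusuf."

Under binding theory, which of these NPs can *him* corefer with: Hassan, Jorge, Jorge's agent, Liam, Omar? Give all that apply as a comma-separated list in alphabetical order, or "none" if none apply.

*him* is a pronoun; Principle B requires it to be free in its binding domain — the clause headed by 'informed'.
— Hassan: subject of the clause headed by 'criticized'; is c-commanded by the pronoun; coreference would bind this R-expression — blocked (Principle C).
— Jorge: possessor inside the subject DP of the clause headed by 'denied'; is c-commanded by the pronoun; coreference would bind this R-expression — blocked (Principle C).
— Jorge's agent: subject of the clause headed by 'denied'; is c-commanded by the pronoun; coreference would bind this R-expression — blocked (Principle C).
— Liam: subject of the clause headed by 'argued'; is c-commanded by the pronoun; coreference would bind this R-expression — blocked (Principle C).
— Omar: subject of the matrix clause; c-commands the pronoun but lies outside its binding domain — allowed.

Omar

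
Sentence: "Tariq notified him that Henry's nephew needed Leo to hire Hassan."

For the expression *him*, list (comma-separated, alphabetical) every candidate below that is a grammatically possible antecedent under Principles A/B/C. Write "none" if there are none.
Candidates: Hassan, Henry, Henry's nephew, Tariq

*him* is a pronoun; Principle B requires it to be free in its binding domain — the matrix clause.
— Hassan: object of the clause headed by 'hire'; is c-commanded by the pronoun; coreference would bind this R-expression — blocked (Principle C).
— Henry: possessor inside the subject DP of the clause headed by 'needed'; is c-commanded by the pronoun; coreference would bind this R-expression — blocked (Principle C).
— Henry's nephew: subject of the clause headed by 'needed'; is c-commanded by the pronoun; coreference would bind this R-expression — blocked (Principle C).
— Tariq: subject of the matrix clause; c-commands the pronoun within its binding domain — blocked (Principle B).

none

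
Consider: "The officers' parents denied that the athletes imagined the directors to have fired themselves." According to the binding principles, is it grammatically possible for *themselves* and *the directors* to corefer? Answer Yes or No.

Yes

*themselves* is a reflexive; Principle A requires it to be bound within its binding domain — the clause headed by 'fired'.
— the directors: subject of the clause headed by 'fired'; c-commands the reflexive within its binding domain — allowed (Principle A).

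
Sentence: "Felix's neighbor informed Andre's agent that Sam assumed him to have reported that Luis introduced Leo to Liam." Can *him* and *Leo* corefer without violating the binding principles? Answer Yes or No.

No

*Leo* is an R-expression; Principle C requires it to be free (not bound by any c-commanding expression).
— him: subject of the clause headed by 'reported'; the pronoun c-commands the R-expression — coreference blocked (Principle C).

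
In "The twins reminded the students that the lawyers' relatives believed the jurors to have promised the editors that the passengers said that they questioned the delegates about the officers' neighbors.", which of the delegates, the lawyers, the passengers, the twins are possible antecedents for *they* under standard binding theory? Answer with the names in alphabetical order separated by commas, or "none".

*they* is a pronoun; Principle B requires it to be free in its binding domain — the clause headed by 'questioned'.
— the delegates: object of the clause headed by 'questioned'; is c-commanded by the pronoun; coreference would bind this R-expression — blocked (Principle C).
— the lawyers: possessor inside the subject DP of the clause headed by 'believed'; does not c-command the pronoun — Principle B does not apply; allowed.
— the passengers: subject of the clause headed by 'said'; c-commands the pronoun but lies outside its binding domain — allowed.
— the twins: subject of the matrix clause; c-commands the pronoun but lies outside its binding domain — allowed.

the lawyers, the passengers, the twins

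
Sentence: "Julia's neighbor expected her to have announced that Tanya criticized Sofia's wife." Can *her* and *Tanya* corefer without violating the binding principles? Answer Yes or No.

No

*Tanya* is an R-expression; Principle C requires it to be free (not bound by any c-commanding expression).
— her: subject of the clause headed by 'announced'; the pronoun c-commands the R-expression — coreference blocked (Principle C).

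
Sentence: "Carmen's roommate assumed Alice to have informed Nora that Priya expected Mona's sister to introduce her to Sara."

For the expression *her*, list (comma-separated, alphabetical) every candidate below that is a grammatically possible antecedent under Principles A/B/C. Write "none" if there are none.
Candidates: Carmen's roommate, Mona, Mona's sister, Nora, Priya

*her* is a pronoun; Principle B requires it to be free in its binding domain — the clause headed by 'introduce'.
— Carmen's roommate: subject of the matrix clause; c-commands the pronoun but lies outside its binding domain — allowed.
— Mona: possessor inside the subject DP of the clause headed by 'introduce'; does not c-command the pronoun — Principle B does not apply; allowed.
— Mona's sister: subject of the clause headed by 'introduce'; c-commands the pronoun within its binding domain — blocked (Principle B).
— Nora: object of the clause headed by 'informed'; c-commands the pronoun but lies outside its binding domain — allowed.
— Priya: subject of the clause headed by 'expected'; c-commands the pronoun but lies outside its binding domain — allowed.

Carmen's roommate, Mona, Nora, Priya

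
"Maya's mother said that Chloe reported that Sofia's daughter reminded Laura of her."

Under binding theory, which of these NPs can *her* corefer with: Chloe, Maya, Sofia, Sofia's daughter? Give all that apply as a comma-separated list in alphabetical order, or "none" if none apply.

*her* is a pronoun; Principle B requires it to be free in its binding domain — the clause headed by 'reminded'.
— Chloe: subject of the clause headed by 'reported'; c-commands the pronoun but lies outside its binding domain — allowed.
— Maya: possessor inside the subject DP of the matrix clause; does not c-command the pronoun — Principle B does not apply; allowed.
— Sofia: possessor inside the subject DP of the clause headed by 'reminded'; does not c-command the pronoun — Principle B does not apply; allowed.
— Sofia's daughter: subject of the clause headed by 'reminded'; c-commands the pronoun within its binding domain — blocked (Principle B).

Chloe, Maya, Sofia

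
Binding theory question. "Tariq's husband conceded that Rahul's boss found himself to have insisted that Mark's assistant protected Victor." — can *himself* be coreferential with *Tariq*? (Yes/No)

*himself* is a reflexive; Principle A requires it to be bound within its binding domain — the clause headed by 'found'.
— Tariq: possessor inside the subject DP of the matrix clause; does not c-command the reflexive — cannot bind it (Principle A).

No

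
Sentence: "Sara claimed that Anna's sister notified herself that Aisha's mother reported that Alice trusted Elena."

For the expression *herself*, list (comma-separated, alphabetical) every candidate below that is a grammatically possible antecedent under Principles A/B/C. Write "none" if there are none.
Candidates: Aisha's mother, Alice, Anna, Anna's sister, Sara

Anna's sister

*herself* is a reflexive; Principle A requires it to be bound within its binding domain — the clause headed by 'notified'.
— Aisha's mother: subject of the clause headed by 'reported'; does not c-command the reflexive — cannot bind it (Principle A).
— Alice: subject of the clause headed by 'trusted'; does not c-command the reflexive — cannot bind it (Principle A).
— Anna: possessor inside the subject DP of the clause headed by 'notified'; does not c-command the reflexive — cannot bind it (Principle A).
— Anna's sister: subject of the clause headed by 'notified'; c-commands the reflexive within its binding domain — allowed (Principle A).
— Sara: subject of the matrix clause; c-commands the reflexive but lies outside its binding domain — cannot bind it (Principle A).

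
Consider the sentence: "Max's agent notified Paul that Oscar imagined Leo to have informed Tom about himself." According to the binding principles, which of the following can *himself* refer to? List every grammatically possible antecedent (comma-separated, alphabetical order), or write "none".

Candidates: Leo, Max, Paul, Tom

*himself* is a reflexive; Principle A requires it to be bound within its binding domain — the clause headed by 'informed'.
— Leo: subject of the clause headed by 'informed'; c-commands the reflexive within its binding domain — allowed (Principle A).
— Max: possessor inside the subject DP of the matrix clause; does not c-command the reflexive — cannot bind it (Principle A).
— Paul: object of the matrix clause; c-commands the reflexive but lies outside its binding domain — cannot bind it (Principle A).
— Tom: object of the clause headed by 'informed'; c-commands the reflexive within its binding domain — allowed (Principle A).

Leo, Tom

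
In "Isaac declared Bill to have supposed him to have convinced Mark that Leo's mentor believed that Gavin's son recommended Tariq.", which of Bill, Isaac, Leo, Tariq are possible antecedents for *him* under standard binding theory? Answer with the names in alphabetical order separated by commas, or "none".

Isaac

*him* is a pronoun; Principle B requires it to be free in its binding domain — the clause headed by 'supposed'.
— Bill: subject of the clause headed by 'supposed'; c-commands the pronoun within its binding domain — blocked (Principle B).
— Isaac: subject of the matrix clause; c-commands the pronoun but lies outside its binding domain — allowed.
— Leo: possessor inside the subject DP of the clause headed by 'believed'; is c-commanded by the pronoun; coreference would bind this R-expression — blocked (Principle C).
— Tariq: object of the clause headed by 'recommended'; is c-commanded by the pronoun; coreference would bind this R-expression — blocked (Principle C).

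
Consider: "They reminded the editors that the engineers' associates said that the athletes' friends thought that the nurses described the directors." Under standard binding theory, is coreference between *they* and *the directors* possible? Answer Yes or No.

No

*the directors* is an R-expression; Principle C requires it to be free (not bound by any c-commanding expression).
— they: subject of the matrix clause; the pronoun c-commands the R-expression — coreference blocked (Principle C).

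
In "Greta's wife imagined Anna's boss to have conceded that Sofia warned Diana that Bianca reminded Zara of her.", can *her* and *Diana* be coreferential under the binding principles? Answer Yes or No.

*Diana* is an R-expression; Principle C requires it to be free (not bound by any c-commanding expression).
— her: second object of the clause headed by 'reminded'; the pronoun does not c-command the R-expression — coreference allowed.

Yes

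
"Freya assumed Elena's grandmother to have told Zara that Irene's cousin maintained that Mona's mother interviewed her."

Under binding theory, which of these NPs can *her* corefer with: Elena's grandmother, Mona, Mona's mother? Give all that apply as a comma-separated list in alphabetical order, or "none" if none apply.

Elena's grandmother, Mona

*her* is a pronoun; Principle B requires it to be free in its binding domain — the clause headed by 'interviewed'.
— Elena's grandmother: subject of the clause headed by 'told'; c-commands the pronoun but lies outside its binding domain — allowed.
— Mona: possessor inside the subject DP of the clause headed by 'interviewed'; does not c-command the pronoun — Principle B does not apply; allowed.
— Mona's mother: subject of the clause headed by 'interviewed'; c-commands the pronoun within its binding domain — blocked (Principle B).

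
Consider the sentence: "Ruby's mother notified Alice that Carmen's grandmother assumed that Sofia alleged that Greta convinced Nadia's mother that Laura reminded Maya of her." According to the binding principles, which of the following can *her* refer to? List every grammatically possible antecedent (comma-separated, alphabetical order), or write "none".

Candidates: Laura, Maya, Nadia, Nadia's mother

Nadia, Nadia's mother

*her* is a pronoun; Principle B requires it to be free in its binding domain — the clause headed by 'reminded'.
— Laura: subject of the clause headed by 'reminded'; c-commands the pronoun within its binding domain — blocked (Principle B).
— Maya: object of the clause headed by 'reminded'; c-commands the pronoun within its binding domain — blocked (Principle B).
— Nadia: possessor inside the object DP of the clause headed by 'convinced'; does not c-command the pronoun — Principle B does not apply; allowed.
— Nadia's mother: object of the clause headed by 'convinced'; c-commands the pronoun but lies outside its binding domain — allowed.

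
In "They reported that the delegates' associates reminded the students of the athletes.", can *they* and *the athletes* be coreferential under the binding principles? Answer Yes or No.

*the athletes* is an R-expression; Principle C requires it to be free (not bound by any c-commanding expression).
— they: subject of the matrix clause; the pronoun c-commands the R-expression — coreference blocked (Principle C).

No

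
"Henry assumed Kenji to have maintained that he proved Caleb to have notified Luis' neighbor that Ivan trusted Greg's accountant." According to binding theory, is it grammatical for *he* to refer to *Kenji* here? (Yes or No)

*Kenji* is an R-expression; Principle C requires it to be free (not bound by any c-commanding expression).
— he: subject of the clause headed by 'proved'; the pronoun does not c-command the R-expression — coreference allowed.

Yes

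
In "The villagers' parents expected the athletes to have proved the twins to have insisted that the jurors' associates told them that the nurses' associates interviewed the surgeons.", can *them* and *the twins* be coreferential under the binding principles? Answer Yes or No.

*the twins* is an R-expression; Principle C requires it to be free (not bound by any c-commanding expression).
— them: object of the clause headed by 'told'; the pronoun does not c-command the R-expression — coreference allowed.

Yes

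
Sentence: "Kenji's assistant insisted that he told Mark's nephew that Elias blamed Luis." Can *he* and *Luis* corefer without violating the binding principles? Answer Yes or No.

*Luis* is an R-expression; Principle C requires it to be free (not bound by any c-commanding expression).
— he: subject of the clause headed by 'told'; the pronoun c-commands the R-expression — coreference blocked (Principle C).

No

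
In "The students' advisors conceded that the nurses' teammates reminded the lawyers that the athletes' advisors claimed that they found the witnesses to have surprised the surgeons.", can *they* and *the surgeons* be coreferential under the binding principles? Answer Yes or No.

*the surgeons* is an R-expression; Principle C requires it to be free (not bound by any c-commanding expression).
— they: subject of the clause headed by 'found'; the pronoun c-commands the R-expression — coreference blocked (Principle C).

No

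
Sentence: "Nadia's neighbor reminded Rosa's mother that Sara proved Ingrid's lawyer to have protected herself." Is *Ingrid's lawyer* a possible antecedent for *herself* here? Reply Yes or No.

Yes

*herself* is a reflexive; Principle A requires it to be bound within its binding domain — the clause headed by 'protected'.
— Ingrid's lawyer: subject of the clause headed by 'protected'; c-commands the reflexive within its binding domain — allowed (Principle A).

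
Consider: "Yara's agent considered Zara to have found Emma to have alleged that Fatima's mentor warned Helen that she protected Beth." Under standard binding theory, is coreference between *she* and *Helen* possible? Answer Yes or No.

*Helen* is an R-expression; Principle C requires it to be free (not bound by any c-commanding expression).
— she: subject of the clause headed by 'protected'; the pronoun does not c-command the R-expression — coreference allowed.

Yes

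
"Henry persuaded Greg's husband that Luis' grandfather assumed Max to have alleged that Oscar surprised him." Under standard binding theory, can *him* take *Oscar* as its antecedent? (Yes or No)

*him* is a pronoun; Principle B requires it to be free in its binding domain — the clause headed by 'surprised'.
— Oscar: subject of the clause headed by 'surprised'; c-commands the pronoun within its binding domain — blocked (Principle B).

No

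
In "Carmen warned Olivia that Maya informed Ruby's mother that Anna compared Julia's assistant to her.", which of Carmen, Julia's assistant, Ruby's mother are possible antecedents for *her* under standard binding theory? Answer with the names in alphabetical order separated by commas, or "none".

*her* is a pronoun; Principle B requires it to be free in its binding domain — the clause headed by 'compared'.
— Carmen: subject of the matrix clause; c-commands the pronoun but lies outside its binding domain — allowed.
— Julia's assistant: object of the clause headed by 'compared'; c-commands the pronoun within its binding domain — blocked (Principle B).
— Ruby's mother: object of the clause headed by 'informed'; c-commands the pronoun but lies outside its binding domain — allowed.

Carmen, Ruby's mother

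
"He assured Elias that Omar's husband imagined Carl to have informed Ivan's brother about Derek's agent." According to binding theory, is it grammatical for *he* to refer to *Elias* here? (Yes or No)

No

*Elias* is an R-expression; Principle C requires it to be free (not bound by any c-commanding expression).
— he: subject of the matrix clause; the pronoun c-commands the R-expression — coreference blocked (Principle C).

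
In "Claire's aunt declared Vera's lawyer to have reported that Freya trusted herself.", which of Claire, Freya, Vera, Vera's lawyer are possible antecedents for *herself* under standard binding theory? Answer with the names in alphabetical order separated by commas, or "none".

Freya

*herself* is a reflexive; Principle A requires it to be bound within its binding domain — the clause headed by 'trusted'.
— Claire: possessor inside the subject DP of the matrix clause; does not c-command the reflexive — cannot bind it (Principle A).
— Freya: subject of the clause headed by 'trusted'; c-commands the reflexive within its binding domain — allowed (Principle A).
— Vera: possessor inside the subject DP of the clause headed by 'reported'; does not c-command the reflexive — cannot bind it (Principle A).
— Vera's lawyer: subject of the clause headed by 'reported'; c-commands the reflexive but lies outside its binding domain — cannot bind it (Principle A).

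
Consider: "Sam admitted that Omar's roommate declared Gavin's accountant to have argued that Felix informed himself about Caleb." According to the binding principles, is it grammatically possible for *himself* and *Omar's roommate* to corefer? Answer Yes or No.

No

*himself* is a reflexive; Principle A requires it to be bound within its binding domain — the clause headed by 'informed'.
— Omar's roommate: subject of the clause headed by 'declared'; c-commands the reflexive but lies outside its binding domain — cannot bind it (Principle A).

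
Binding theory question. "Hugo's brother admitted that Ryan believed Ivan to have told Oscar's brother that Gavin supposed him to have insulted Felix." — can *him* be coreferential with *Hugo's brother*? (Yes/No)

*him* is a pronoun; Principle B requires it to be free in its binding domain — the clause headed by 'supposed'.
— Hugo's brother: subject of the matrix clause; c-commands the pronoun but lies outside its binding domain — allowed.

Yes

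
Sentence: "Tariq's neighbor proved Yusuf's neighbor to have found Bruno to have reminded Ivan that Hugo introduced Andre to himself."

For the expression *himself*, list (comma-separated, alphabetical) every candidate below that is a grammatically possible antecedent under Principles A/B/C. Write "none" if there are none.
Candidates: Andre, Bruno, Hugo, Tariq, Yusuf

*himself* is a reflexive; Principle A requires it to be bound within its binding domain — the clause headed by 'introduced'.
— Andre: object of the clause headed by 'introduced'; c-commands the reflexive within its binding domain — allowed (Principle A).
— Bruno: subject of the clause headed by 'reminded'; c-commands the reflexive but lies outside its binding domain — cannot bind it (Principle A).
— Hugo: subject of the clause headed by 'introduced'; c-commands the reflexive within its binding domain — allowed (Principle A).
— Tariq: possessor inside the subject DP of the matrix clause; does not c-command the reflexive — cannot bind it (Principle A).
— Yusuf: possessor inside the subject DP of the clause headed by 'found'; does not c-command the reflexive — cannot bind it (Principle A).

Andre, Hugo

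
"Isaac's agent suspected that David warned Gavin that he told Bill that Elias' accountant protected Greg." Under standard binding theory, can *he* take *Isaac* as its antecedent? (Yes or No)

*he* is a pronoun; Principle B requires it to be free in its binding domain — the clause headed by 'told'.
— Isaac: possessor inside the subject DP of the matrix clause; does not c-command the pronoun — Principle B does not apply; allowed.

Yes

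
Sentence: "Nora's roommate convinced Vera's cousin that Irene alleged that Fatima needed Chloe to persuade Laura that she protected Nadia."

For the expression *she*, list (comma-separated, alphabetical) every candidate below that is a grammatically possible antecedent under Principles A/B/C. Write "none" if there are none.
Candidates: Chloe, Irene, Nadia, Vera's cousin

*she* is a pronoun; Principle B requires it to be free in its binding domain — the clause headed by 'protected'.
— Chloe: subject of the clause headed by 'persuade'; c-commands the pronoun but lies outside its binding domain — allowed.
— Irene: subject of the clause headed by 'alleged'; c-commands the pronoun but lies outside its binding domain — allowed.
— Nadia: object of the clause headed by 'protected'; is c-commanded by the pronoun; coreference would bind this R-expression — blocked (Principle C).
— Vera's cousin: object of the matrix clause; c-commands the pronoun but lies outside its binding domain — allowed.

Chloe, Irene, Vera's cousin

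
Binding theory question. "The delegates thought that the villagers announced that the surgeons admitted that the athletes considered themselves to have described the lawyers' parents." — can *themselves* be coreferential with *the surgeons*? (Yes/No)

No

*themselves* is a reflexive; Principle A requires it to be bound within its binding domain — the clause headed by 'considered'.
— the surgeons: subject of the clause headed by 'admitted'; c-commands the reflexive but lies outside its binding domain — cannot bind it (Principle A).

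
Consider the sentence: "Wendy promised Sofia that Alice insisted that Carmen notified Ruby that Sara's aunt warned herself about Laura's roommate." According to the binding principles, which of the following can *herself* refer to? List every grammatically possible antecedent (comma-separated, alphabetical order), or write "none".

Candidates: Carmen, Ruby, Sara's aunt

Sara's aunt

*herself* is a reflexive; Principle A requires it to be bound within its binding domain — the clause headed by 'warned'.
— Carmen: subject of the clause headed by 'notified'; c-commands the reflexive but lies outside its binding domain — cannot bind it (Principle A).
— Ruby: object of the clause headed by 'notified'; c-commands the reflexive but lies outside its binding domain — cannot bind it (Principle A).
— Sara's aunt: subject of the clause headed by 'warned'; c-commands the reflexive within its binding domain — allowed (Principle A).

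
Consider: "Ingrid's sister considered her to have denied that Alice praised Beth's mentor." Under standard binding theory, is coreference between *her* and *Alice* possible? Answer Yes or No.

*Alice* is an R-expression; Principle C requires it to be free (not bound by any c-commanding expression).
— her: subject of the clause headed by 'denied'; the pronoun c-commands the R-expression — coreference blocked (Principle C).

No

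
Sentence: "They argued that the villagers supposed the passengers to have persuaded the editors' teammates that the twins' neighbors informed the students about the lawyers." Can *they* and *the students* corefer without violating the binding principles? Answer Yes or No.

*the students* is an R-expression; Principle C requires it to be free (not bound by any c-commanding expression).
— they: subject of the matrix clause; the pronoun c-commands the R-expression — coreference blocked (Principle C).

No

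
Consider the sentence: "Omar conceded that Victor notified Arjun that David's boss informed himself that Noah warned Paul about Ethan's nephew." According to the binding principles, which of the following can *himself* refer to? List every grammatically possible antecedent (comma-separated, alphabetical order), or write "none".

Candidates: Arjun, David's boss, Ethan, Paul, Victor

David's boss

*himself* is a reflexive; Principle A requires it to be bound within its binding domain — the clause headed by 'informed'.
— Arjun: object of the clause headed by 'notified'; c-commands the reflexive but lies outside its binding domain — cannot bind it (Principle A).
— David's boss: subject of the clause headed by 'informed'; c-commands the reflexive within its binding domain — allowed (Principle A).
— Ethan: possessor inside the second object DP of the clause headed by 'warned'; does not c-command the reflexive — cannot bind it (Principle A).
— Paul: object of the clause headed by 'warned'; does not c-command the reflexive — cannot bind it (Principle A).
— Victor: subject of the clause headed by 'notified'; c-commands the reflexive but lies outside its binding domain — cannot bind it (Principle A).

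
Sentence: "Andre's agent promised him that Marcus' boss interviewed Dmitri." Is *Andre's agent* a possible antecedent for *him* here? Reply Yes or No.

*him* is a pronoun; Principle B requires it to be free in its binding domain — the matrix clause.
— Andre's agent: subject of the matrix clause; c-commands the pronoun within its binding domain — blocked (Principle B).

No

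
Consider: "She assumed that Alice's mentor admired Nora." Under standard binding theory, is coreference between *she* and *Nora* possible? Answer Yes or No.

No

*Nora* is an R-expression; Principle C requires it to be free (not bound by any c-commanding expression).
— she: subject of the matrix clause; the pronoun c-commands the R-expression — coreference blocked (Principle C).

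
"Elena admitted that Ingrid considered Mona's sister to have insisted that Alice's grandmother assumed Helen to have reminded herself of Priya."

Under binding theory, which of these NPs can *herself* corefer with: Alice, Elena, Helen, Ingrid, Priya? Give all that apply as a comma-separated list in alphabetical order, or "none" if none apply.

Helen

*herself* is a reflexive; Principle A requires it to be bound within its binding domain — the clause headed by 'reminded'.
— Alice: possessor inside the subject DP of the clause headed by 'assumed'; does not c-command the reflexive — cannot bind it (Principle A).
— Elena: subject of the matrix clause; c-commands the reflexive but lies outside its binding domain — cannot bind it (Principle A).
— Helen: subject of the clause headed by 'reminded'; c-commands the reflexive within its binding domain — allowed (Principle A).
— Ingrid: subject of the clause headed by 'considered'; c-commands the reflexive but lies outside its binding domain — cannot bind it (Principle A).
— Priya: second object of the clause headed by 'reminded'; does not c-command the reflexive — cannot bind it (Principle A).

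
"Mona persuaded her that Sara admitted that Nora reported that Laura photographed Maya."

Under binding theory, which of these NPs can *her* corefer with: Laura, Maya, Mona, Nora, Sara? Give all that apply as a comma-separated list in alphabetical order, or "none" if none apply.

none

*her* is a pronoun; Principle B requires it to be free in its binding domain — the matrix clause.
— Laura: subject of the clause headed by 'photographed'; is c-commanded by the pronoun; coreference would bind this R-expression — blocked (Principle C).
— Maya: object of the clause headed by 'photographed'; is c-commanded by the pronoun; coreference would bind this R-expression — blocked (Principle C).
— Mona: subject of the matrix clause; c-commands the pronoun within its binding domain — blocked (Principle B).
— Nora: subject of the clause headed by 'reported'; is c-commanded by the pronoun; coreference would bind this R-expression — blocked (Principle C).
— Sara: subject of the clause headed by 'admitted'; is c-commanded by the pronoun; coreference would bind this R-expression — blocked (Principle C).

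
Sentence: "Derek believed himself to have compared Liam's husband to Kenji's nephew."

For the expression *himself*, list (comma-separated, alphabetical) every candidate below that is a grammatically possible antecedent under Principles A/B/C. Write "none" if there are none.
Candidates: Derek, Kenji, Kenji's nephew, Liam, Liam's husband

*himself* is a reflexive; Principle A requires it to be bound within its binding domain — the matrix clause.
— Derek: subject of the matrix clause; c-commands the reflexive within its binding domain — allowed (Principle A).
— Kenji: possessor inside the second object DP of the clause headed by 'compared'; does not c-command the reflexive — cannot bind it (Principle A).
— Kenji's nephew: second object of the clause headed by 'compared'; does not c-command the reflexive — cannot bind it (Principle A).
— Liam: possessor inside the object DP of the clause headed by 'compared'; does not c-command the reflexive — cannot bind it (Principle A).
— Liam's husband: object of the clause headed by 'compared'; does not c-command the reflexive — cannot bind it (Principle A).

Derek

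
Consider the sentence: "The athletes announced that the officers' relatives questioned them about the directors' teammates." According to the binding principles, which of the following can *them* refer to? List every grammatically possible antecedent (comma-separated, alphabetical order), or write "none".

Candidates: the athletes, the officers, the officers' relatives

*them* is a pronoun; Principle B requires it to be free in its binding domain — the clause headed by 'questioned'.
— the athletes: subject of the matrix clause; c-commands the pronoun but lies outside its binding domain — allowed.
— the officers: possessor inside the subject DP of the clause headed by 'questioned'; does not c-command the pronoun — Principle B does not apply; allowed.
— the officers' relatives: subject of the clause headed by 'questioned'; c-commands the pronoun within its binding domain — blocked (Principle B).

the athletes, the officers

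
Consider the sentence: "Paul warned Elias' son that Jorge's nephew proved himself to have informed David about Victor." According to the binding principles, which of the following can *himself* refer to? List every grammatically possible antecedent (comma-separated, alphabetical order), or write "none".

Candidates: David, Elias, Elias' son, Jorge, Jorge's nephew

Jorge's nephew

*himself* is a reflexive; Principle A requires it to be bound within its binding domain — the clause headed by 'proved'.
— David: object of the clause headed by 'informed'; does not c-command the reflexive — cannot bind it (Principle A).
— Elias: possessor inside the object DP of the matrix clause; does not c-command the reflexive — cannot bind it (Principle A).
— Elias' son: object of the matrix clause; c-commands the reflexive but lies outside its binding domain — cannot bind it (Principle A).
— Jorge: possessor inside the subject DP of the clause headed by 'proved'; does not c-command the reflexive — cannot bind it (Principle A).
— Jorge's nephew: subject of the clause headed by 'proved'; c-commands the reflexive within its binding domain — allowed (Principle A).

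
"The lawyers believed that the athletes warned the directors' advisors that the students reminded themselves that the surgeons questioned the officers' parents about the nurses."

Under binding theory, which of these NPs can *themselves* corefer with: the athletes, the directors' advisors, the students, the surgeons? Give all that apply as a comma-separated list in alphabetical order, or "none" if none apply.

*themselves* is a reflexive; Principle A requires it to be bound within its binding domain — the clause headed by 'reminded'.
— the athletes: subject of the clause headed by 'warned'; c-commands the reflexive but lies outside its binding domain — cannot bind it (Principle A).
— the directors' advisors: object of the clause headed by 'warned'; c-commands the reflexive but lies outside its binding domain — cannot bind it (Principle A).
— the students: subject of the clause headed by 'reminded'; c-commands the reflexive within its binding domain — allowed (Principle A).
— the surgeons: subject of the clause headed by 'questioned'; does not c-command the reflexive — cannot bind it (Principle A).

the students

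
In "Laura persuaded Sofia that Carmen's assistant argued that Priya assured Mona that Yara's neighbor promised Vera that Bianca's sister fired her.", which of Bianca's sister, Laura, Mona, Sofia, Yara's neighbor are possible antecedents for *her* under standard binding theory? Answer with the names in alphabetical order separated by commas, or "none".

Laura, Mona, Sofia, Yara's neighbor

*her* is a pronoun; Principle B requires it to be free in its binding domain — the clause headed by 'fired'.
— Bianca's sister: subject of the clause headed by 'fired'; c-commands the pronoun within its binding domain — blocked (Principle B).
— Laura: subject of the matrix clause; c-commands the pronoun but lies outside its binding domain — allowed.
— Mona: object of the clause headed by 'assured'; c-commands the pronoun but lies outside its binding domain — allowed.
— Sofia: object of the matrix clause; c-commands the pronoun but lies outside its binding domain — allowed.
— Yara's neighbor: subject of the clause headed by 'promised'; c-commands the pronoun but lies outside its binding domain — allowed.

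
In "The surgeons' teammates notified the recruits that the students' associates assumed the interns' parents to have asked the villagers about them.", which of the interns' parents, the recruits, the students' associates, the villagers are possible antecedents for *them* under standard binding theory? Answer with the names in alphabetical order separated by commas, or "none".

the recruits, the students' associates

*them* is a pronoun; Principle B requires it to be free in its binding domain — the clause headed by 'asked'.
— the interns' parents: subject of the clause headed by 'asked'; c-commands the pronoun within its binding domain — blocked (Principle B).
— the recruits: object of the matrix clause; c-commands the pronoun but lies outside its binding domain — allowed.
— the students' associates: subject of the clause headed by 'assumed'; c-commands the pronoun but lies outside its binding domain — allowed.
— the villagers: object of the clause headed by 'asked'; c-commands the pronoun within its binding domain — blocked (Principle B).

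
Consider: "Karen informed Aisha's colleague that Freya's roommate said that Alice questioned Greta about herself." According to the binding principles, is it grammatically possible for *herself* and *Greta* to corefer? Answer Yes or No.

Yes

*herself* is a reflexive; Principle A requires it to be bound within its binding domain — the clause headed by 'questioned'.
— Greta: object of the clause headed by 'questioned'; c-commands the reflexive within its binding domain — allowed (Principle A).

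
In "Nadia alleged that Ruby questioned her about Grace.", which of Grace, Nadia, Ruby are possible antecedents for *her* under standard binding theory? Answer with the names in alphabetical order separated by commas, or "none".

*her* is a pronoun; Principle B requires it to be free in its binding domain — the clause headed by 'questioned'.
— Grace: second object of the clause headed by 'questioned'; is c-commanded by the pronoun; coreference would bind this R-expression — blocked (Principle C).
— Nadia: subject of the matrix clause; c-commands the pronoun but lies outside its binding domain — allowed.
— Ruby: subject of the clause headed by 'questioned'; c-commands the pronoun within its binding domain — blocked (Principle B).

Nadia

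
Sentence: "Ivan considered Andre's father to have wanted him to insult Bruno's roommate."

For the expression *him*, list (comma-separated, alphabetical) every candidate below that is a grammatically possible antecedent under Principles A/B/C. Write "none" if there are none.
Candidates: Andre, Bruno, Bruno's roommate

Andre

*him* is a pronoun; Principle B requires it to be free in its binding domain — the clause headed by 'wanted'.
— Andre: possessor inside the subject DP of the clause headed by 'wanted'; does not c-command the pronoun — Principle B does not apply; allowed.
— Bruno: possessor inside the object DP of the clause headed by 'insult'; is c-commanded by the pronoun; coreference would bind this R-expression — blocked (Principle C).
— Bruno's roommate: object of the clause headed by 'insult'; is c-commanded by the pronoun; coreference would bind this R-expression — blocked (Principle C).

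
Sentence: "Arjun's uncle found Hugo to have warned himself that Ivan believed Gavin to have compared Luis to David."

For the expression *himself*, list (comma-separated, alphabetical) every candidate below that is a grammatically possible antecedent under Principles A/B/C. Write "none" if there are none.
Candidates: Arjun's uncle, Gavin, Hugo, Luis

Hugo

*himself* is a reflexive; Principle A requires it to be bound within its binding domain — the clause headed by 'warned'.
— Arjun's uncle: subject of the matrix clause; c-commands the reflexive but lies outside its binding domain — cannot bind it (Principle A).
— Gavin: subject of the clause headed by 'compared'; does not c-command the reflexive — cannot bind it (Principle A).
— Hugo: subject of the clause headed by 'warned'; c-commands the reflexive within its binding domain — allowed (Principle A).
— Luis: object of the clause headed by 'compared'; does not c-command the reflexive — cannot bind it (Principle A).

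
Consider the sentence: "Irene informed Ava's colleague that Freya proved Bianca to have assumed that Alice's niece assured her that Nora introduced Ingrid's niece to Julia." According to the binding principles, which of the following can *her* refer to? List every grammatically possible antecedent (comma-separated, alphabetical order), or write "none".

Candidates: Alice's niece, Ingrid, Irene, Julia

*her* is a pronoun; Principle B requires it to be free in its binding domain — the clause headed by 'assured'.
— Alice's niece: subject of the clause headed by 'assured'; c-commands the pronoun within its binding domain — blocked (Principle B).
— Ingrid: possessor inside the object DP of the clause headed by 'introduced'; is c-commanded by the pronoun; coreference would bind this R-expression — blocked (Principle C).
— Irene: subject of the matrix clause; c-commands the pronoun but lies outside its binding domain — allowed.
— Julia: second object of the clause headed by 'introduced'; is c-commanded by the pronoun; coreference would bind this R-expression — blocked (Principle C).

Irene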